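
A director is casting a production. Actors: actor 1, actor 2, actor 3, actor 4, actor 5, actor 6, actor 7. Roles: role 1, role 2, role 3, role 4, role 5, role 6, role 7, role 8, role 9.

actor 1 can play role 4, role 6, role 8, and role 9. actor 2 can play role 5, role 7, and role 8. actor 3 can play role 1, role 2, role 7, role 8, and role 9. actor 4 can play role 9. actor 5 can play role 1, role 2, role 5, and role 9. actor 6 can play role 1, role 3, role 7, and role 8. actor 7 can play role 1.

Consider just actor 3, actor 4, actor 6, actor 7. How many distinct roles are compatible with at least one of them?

6

The union of neighbours of {actor 3, actor 4, actor 6, actor 7} is {role 1, role 2, role 3, role 7, role 8, role 9}, which has 6 elements.
Since |N(S)| = 6 ≥ |S| = 4, Hall's condition holds for this subset.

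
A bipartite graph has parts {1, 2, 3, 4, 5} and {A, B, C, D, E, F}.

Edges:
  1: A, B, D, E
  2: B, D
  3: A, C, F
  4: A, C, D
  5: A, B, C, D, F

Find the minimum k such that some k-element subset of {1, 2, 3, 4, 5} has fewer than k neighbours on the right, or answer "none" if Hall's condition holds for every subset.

none

A matching saturating every left vertex exists, for instance 1→E, 2→B, 3→F, 4→C, 5→A.
By Hall's marriage theorem, this means |N(S)| ≥ |S| for every subset S, so no violating subset exists.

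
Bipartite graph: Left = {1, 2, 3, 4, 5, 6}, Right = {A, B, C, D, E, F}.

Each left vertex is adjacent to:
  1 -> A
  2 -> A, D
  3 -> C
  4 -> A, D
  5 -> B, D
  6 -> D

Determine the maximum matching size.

4

For example, pair 1-A, 2-D, 3-C, 5-B.
The set {1, 2, 4, 6} has only 2 neighbours ({A, D}), so by Hall's theorem at most 4 of the 6 left vertices can be matched.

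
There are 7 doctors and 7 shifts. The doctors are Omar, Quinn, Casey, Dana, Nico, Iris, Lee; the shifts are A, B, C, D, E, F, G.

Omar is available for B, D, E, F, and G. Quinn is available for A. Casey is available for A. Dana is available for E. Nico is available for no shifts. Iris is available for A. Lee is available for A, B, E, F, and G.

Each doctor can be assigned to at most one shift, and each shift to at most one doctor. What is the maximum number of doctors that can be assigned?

4

One maximum matching: Omar→B, Quinn→A, Dana→E, Lee→G.
The set {Quinn, Casey, Nico, Iris} has only 1 neighbour ({A}), so by Hall's theorem at most 4 of the 7 doctors can be matched.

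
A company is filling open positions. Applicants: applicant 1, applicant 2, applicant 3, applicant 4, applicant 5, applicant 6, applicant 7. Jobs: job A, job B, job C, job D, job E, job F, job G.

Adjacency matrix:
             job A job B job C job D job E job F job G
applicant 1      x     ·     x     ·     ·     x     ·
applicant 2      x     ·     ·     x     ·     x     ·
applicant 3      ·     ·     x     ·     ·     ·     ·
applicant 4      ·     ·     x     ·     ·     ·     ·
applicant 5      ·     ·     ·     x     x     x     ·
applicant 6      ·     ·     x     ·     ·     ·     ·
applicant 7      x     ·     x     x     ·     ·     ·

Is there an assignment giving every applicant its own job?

No

The set {applicant 3, applicant 4, applicant 6} has only 1 neighbour ({job C}), so by Hall's theorem at most 5 of the 7 applicants can be matched.
Hence no matching covers every applicant.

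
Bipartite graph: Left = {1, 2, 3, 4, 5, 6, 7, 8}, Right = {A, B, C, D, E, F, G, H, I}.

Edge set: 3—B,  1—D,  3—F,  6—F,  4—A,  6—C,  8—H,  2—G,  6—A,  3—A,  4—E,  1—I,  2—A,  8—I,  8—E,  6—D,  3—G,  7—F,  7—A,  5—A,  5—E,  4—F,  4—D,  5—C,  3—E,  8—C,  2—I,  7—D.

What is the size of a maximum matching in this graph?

For example, pair 1-I, 2-G, 3-B, 4-A, 5-C, 6-F, 7-D, 8-E.
This saturates every left vertex, so 8 is the maximum.

8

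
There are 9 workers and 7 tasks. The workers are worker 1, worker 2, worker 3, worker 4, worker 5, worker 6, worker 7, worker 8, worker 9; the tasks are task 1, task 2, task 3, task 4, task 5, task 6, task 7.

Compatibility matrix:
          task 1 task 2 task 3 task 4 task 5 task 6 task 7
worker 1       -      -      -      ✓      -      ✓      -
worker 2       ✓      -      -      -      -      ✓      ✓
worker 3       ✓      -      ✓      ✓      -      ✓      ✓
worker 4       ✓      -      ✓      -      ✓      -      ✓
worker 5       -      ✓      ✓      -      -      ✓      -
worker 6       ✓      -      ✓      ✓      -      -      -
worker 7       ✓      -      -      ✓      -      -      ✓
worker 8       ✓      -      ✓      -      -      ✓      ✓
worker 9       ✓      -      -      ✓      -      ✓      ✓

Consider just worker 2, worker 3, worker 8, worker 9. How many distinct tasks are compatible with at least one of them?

The union of neighbours of {worker 2, worker 3, worker 8, worker 9} is {task 1, task 3, task 4, task 6, task 7}, which has 5 elements.
Since |N(S)| = 5 ≥ |S| = 4, Hall's condition holds for this subset.

5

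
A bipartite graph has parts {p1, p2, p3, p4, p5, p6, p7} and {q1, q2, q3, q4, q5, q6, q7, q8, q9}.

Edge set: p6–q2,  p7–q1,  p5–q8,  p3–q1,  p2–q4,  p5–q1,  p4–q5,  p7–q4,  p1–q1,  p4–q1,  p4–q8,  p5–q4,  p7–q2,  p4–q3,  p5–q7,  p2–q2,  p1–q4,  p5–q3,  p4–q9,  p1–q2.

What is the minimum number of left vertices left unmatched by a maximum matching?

2

For example, pair p1-q4, p2-q2, p3-q1, p4-q9, p5-q7.
The set {p1, p2, p3, p6, p7} has only 3 neighbours ({q1, q2, q4}), so by Hall's theorem at most 5 of the 7 left vertices can be matched.
That matches 5 of the 7, leaving 2 unmatched; no matching can do better.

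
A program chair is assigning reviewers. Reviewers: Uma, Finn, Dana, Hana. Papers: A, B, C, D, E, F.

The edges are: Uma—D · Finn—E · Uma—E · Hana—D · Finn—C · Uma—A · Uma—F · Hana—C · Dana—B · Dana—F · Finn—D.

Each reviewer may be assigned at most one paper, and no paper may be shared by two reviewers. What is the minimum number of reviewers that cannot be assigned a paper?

0

A valid assignment of size 4: Uma–D, Finn–E, Dana–B, Hana–C.
All 4 reviewers are matched, so no larger matching exists.
That matches 4 of the 4, leaving 0 unmatched; no matching can do better.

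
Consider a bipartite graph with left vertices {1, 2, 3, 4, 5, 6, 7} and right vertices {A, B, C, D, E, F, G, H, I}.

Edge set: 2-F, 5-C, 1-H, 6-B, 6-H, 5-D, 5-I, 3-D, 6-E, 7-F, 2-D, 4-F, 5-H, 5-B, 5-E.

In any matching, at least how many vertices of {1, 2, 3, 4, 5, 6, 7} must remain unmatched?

2

A valid assignment of size 5: 1–H, 2–F, 3–D, 5–E, 6–B.
The set {2, 3, 4, 7} has only 2 neighbours ({D, F}), so by Hall's theorem at most 5 of the 7 left vertices can be matched.
That matches 5 of the 7, leaving 2 unmatched; no matching can do better.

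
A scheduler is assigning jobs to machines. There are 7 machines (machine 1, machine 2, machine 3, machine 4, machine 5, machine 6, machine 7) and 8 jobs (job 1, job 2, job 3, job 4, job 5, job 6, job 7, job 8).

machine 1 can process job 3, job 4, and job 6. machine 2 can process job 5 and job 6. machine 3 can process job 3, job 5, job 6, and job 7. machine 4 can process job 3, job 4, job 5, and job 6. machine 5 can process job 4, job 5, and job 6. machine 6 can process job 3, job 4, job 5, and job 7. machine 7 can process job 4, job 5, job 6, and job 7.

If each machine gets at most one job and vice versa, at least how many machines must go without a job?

2

One maximum matching: machine 1-job 4, machine 2-job 5, machine 3-job 7, machine 4-job 3, machine 5-job 6.
The set {machine 1, machine 2, machine 3, machine 4, machine 5, machine 6, machine 7} has only 5 neighbours ({job 3, job 4, job 5, job 6, job 7}), so by Hall's theorem at most 5 of the 7 machines can be matched.
That matches 5 of the 7, leaving 2 unmatched; no matching can do better.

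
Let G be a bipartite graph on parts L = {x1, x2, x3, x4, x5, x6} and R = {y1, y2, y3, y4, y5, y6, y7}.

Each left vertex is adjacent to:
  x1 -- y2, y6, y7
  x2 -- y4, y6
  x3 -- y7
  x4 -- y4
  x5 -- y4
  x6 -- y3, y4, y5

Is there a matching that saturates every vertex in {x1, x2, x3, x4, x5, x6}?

The set {x4, x5} has only 1 neighbour ({y4}), so by Hall's theorem at most 5 of the 6 left vertices can be matched.
Hence no matching covers every left vertex.

No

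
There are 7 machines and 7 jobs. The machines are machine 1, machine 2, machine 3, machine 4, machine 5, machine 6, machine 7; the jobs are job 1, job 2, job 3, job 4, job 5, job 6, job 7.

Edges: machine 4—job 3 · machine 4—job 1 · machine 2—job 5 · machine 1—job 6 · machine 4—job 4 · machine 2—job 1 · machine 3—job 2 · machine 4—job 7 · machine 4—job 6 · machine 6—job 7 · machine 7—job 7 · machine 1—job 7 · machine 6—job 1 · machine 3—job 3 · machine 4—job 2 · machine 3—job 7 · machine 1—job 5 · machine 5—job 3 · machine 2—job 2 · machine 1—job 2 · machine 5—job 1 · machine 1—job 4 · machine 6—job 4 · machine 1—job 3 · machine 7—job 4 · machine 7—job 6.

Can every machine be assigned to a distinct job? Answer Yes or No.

A valid assignment of size 7: machine 1→job 5, machine 2→job 2, machine 3→job 7, machine 4→job 4, machine 5→job 3, machine 6→job 1, machine 7→job 6.
Every machine is matched, so this is a perfect matching.

Yes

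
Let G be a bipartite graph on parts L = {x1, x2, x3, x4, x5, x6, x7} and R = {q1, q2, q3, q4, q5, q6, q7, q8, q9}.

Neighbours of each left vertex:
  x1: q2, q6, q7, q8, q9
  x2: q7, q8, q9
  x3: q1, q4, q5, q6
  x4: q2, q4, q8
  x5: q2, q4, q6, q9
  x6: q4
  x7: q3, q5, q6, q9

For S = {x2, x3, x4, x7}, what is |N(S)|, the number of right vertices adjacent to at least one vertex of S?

9

The union of neighbours of {x2, x3, x4, x7} is {q1, q2, q3, q4, q5, q6, q7, q8, q9}, which has 9 elements.
Since |N(S)| = 9 ≥ |S| = 4, Hall's condition holds for this subset.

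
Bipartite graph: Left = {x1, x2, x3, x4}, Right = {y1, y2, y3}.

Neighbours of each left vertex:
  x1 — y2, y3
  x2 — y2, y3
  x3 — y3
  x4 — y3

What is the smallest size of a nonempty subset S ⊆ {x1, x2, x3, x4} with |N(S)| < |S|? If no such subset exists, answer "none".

2

Take S = {x3, x4}. Its neighbourhood is {y3}, so |N(S)| = 1 < |S| = 2.
No single vertex violates Hall's condition since each has at least one neighbour, so 2 is the minimum.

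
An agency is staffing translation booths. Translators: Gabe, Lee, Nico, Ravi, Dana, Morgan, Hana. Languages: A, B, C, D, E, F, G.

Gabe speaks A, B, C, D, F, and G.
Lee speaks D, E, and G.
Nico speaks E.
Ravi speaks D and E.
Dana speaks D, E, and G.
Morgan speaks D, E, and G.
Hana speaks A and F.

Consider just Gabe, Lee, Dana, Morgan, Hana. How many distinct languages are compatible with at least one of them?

7

The union of neighbours of {Gabe, Lee, Dana, Morgan, Hana} is {A, B, C, D, E, F, G}, which has 7 elements.
Since |N(S)| = 7 ≥ |S| = 5, Hall's condition holds for this subset.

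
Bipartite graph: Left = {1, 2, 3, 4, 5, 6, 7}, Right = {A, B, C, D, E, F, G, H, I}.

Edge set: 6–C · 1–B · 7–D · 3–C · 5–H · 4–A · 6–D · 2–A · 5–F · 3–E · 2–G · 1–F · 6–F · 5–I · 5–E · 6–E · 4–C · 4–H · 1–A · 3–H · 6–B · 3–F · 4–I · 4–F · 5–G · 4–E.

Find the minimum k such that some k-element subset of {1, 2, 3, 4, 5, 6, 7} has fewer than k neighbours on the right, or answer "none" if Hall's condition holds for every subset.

none

A matching saturating every left vertex exists, for instance 1→B, 2→G, 3→C, 4→A, 5→H, 6→E, 7→D.
By Hall's marriage theorem, this means |N(S)| ≥ |S| for every subset S, so no violating subset exists.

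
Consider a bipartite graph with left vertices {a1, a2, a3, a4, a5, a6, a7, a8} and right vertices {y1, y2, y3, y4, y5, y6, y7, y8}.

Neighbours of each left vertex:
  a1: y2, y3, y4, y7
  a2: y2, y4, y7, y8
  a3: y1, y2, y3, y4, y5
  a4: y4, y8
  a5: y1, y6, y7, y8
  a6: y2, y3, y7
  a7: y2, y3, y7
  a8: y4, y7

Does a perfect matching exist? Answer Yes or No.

No

The set {a1, a2, a4, a6, a7, a8} has only 5 neighbours ({y2, y3, y4, y7, y8}), so by Hall's theorem at most 7 of the 8 left vertices can be matched.
Hence no matching covers every left vertex.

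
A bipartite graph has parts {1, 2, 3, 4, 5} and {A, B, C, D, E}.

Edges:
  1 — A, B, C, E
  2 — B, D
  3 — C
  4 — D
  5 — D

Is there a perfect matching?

No

The set {4, 5} has only 1 neighbour ({D}), so by Hall's theorem at most 4 of the 5 left vertices can be matched.
Hence no matching covers every left vertex.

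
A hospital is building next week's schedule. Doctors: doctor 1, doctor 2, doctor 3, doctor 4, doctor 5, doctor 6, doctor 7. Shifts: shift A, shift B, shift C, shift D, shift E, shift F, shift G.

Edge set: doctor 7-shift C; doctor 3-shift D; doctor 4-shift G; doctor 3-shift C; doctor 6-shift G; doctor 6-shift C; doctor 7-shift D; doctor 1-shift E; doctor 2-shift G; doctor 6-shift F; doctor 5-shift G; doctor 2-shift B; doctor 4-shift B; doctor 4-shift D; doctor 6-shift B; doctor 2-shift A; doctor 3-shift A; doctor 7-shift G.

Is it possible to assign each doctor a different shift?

One maximum matching: doctor 1–shift E, doctor 2–shift A, doctor 3–shift C, doctor 4–shift B, doctor 5–shift G, doctor 6–shift F, doctor 7–shift D.
Every doctor is matched, so this is a perfect matching.

Yes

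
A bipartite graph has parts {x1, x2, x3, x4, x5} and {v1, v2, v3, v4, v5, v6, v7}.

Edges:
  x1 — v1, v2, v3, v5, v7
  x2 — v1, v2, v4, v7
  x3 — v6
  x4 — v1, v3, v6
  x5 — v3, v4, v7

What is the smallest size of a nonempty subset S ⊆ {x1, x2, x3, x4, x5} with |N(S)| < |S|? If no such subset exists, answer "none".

none

A matching saturating every left vertex exists, for instance x1→v3, x2→v2, x3→v6, x4→v1, x5→v7.
By Hall's marriage theorem, this means |N(S)| ≥ |S| for every subset S, so no violating subset exists.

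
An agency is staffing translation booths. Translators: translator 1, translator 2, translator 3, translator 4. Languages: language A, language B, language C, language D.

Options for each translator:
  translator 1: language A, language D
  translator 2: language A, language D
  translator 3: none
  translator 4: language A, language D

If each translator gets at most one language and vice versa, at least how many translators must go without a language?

2

One maximum matching: translator 1-language D, translator 2-language A.
The set {translator 1, translator 2, translator 3, translator 4} has only 2 neighbours ({language A, language D}), so by Hall's theorem at most 2 of the 4 translators can be matched.
That matches 2 of the 4, leaving 2 unmatched; no matching can do better.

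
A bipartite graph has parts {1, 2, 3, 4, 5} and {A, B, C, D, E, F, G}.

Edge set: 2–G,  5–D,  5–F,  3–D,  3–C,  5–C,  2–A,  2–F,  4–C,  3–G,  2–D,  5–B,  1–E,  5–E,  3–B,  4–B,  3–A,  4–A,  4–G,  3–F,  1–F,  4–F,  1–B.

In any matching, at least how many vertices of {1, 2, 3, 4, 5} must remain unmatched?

One maximum matching: 1→B, 2→F, 3→A, 4→G, 5→E.
All 5 left vertices are matched, so no larger matching exists.
That matches 5 of the 5, leaving 0 unmatched; no matching can do better.

0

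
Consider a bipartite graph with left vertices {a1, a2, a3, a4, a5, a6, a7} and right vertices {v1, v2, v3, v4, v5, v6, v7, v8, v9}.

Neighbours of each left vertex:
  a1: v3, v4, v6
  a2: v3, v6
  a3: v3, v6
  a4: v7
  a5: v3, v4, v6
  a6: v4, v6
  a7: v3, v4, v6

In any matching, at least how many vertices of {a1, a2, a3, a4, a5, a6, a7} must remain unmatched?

3

A valid assignment of size 4: a1–v4, a2–v3, a3–v6, a4–v7.
The set {a1, a2, a3, a5, a6, a7} has only 3 neighbours ({v3, v4, v6}), so by Hall's theorem at most 4 of the 7 left vertices can be matched.
That matches 4 of the 7, leaving 3 unmatched; no matching can do better.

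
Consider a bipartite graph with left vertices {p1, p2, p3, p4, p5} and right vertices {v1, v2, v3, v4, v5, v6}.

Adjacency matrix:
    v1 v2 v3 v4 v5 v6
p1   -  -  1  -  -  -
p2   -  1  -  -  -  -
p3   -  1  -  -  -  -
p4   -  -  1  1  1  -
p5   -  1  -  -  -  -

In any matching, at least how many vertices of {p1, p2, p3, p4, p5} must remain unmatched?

2

For example, pair p1–v3, p2–v2, p4–v4.
The set {p2, p3, p5} has only 1 neighbour ({v2}), so by Hall's theorem at most 3 of the 5 left vertices can be matched.
That matches 3 of the 5, leaving 2 unmatched; no matching can do better.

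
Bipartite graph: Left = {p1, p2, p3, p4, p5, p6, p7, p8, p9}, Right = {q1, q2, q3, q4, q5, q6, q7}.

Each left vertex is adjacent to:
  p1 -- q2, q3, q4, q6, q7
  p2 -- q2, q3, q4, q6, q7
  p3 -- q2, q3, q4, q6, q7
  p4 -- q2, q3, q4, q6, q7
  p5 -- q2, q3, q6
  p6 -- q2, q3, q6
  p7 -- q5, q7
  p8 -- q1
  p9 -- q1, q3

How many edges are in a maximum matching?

For example, pair p1-q2, p2-q3, p3-q7, p4-q4, p5-q6, p7-q5, p8-q1.
The set {p1, p2, p3, p4, p5, p6, p8, p9} has only 6 neighbours ({q1, q2, q3, q4, q6, q7}), so by Hall's theorem at most 7 of the 9 left vertices can be matched.

7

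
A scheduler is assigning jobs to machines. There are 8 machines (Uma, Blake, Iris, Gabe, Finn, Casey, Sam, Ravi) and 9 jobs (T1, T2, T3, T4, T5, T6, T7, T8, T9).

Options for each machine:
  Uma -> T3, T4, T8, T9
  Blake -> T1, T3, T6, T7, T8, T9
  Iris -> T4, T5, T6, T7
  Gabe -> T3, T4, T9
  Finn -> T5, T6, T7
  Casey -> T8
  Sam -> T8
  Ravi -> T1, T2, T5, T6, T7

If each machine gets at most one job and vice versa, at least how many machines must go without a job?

1

For example, pair Uma–T9, Blake–T3, Iris–T5, Gabe–T4, Finn–T6, Casey–T8, Ravi–T7.
The set {Casey, Sam} has only 1 neighbour ({T8}), so by Hall's theorem at most 7 of the 8 machines can be matched.
That matches 7 of the 8, leaving 1 unmatched; no matching can do better.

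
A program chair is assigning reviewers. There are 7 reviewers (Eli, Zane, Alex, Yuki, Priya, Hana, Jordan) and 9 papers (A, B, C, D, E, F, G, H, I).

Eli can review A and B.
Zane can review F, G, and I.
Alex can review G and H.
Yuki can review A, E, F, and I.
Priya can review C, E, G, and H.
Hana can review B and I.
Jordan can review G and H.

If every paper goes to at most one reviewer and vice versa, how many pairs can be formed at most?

A valid assignment of size 7: Eli-A, Zane-F, Alex-H, Yuki-I, Priya-E, Hana-B, Jordan-G.
This saturates every reviewer, so 7 is the maximum.

7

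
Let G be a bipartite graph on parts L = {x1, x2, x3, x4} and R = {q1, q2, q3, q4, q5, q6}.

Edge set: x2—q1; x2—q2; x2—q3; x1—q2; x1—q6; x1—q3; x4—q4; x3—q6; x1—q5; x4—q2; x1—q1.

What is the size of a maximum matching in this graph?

4

One maximum matching: x1-q1, x2-q3, x3-q6, x4-q2.
This saturates every left vertex, so 4 is the maximum.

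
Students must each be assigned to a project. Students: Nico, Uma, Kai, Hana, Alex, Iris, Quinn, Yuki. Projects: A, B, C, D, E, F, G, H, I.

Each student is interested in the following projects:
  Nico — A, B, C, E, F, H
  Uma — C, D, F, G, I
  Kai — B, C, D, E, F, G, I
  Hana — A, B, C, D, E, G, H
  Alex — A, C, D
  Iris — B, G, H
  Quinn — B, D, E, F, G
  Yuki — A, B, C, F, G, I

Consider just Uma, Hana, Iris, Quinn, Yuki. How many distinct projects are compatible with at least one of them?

The union of neighbours of {Uma, Hana, Iris, Quinn, Yuki} is {A, B, C, D, E, F, G, H, I}, which has 9 elements.
Since |N(S)| = 9 ≥ |S| = 5, Hall's condition holds for this subset.

9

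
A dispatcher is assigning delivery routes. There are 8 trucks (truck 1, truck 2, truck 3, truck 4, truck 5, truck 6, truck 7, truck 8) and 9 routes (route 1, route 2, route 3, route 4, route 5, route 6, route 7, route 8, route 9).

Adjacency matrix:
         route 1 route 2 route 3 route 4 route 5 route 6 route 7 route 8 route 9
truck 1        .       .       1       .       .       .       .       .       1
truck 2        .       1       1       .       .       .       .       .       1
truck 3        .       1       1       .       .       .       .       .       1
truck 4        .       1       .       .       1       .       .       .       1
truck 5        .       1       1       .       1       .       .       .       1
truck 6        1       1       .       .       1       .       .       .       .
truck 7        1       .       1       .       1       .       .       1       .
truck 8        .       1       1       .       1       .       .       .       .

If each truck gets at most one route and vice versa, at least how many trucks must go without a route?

2

One maximum matching: truck 1→route 3, truck 2→route 9, truck 3→route 2, truck 4→route 5, truck 6→route 1, truck 7→route 8.
The set {truck 1, truck 2, truck 3, truck 4, truck 5, truck 8} has only 4 neighbours ({route 2, route 3, route 5, route 9}), so by Hall's theorem at most 6 of the 8 trucks can be matched.
That matches 6 of the 8, leaving 2 unmatched; no matching can do better.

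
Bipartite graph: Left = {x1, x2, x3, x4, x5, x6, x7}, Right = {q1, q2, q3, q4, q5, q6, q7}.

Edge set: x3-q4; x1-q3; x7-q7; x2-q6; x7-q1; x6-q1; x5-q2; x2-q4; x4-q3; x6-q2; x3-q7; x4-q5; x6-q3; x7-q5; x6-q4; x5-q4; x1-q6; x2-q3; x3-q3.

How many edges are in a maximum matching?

7

For example, pair x1→q3, x2→q6, x3→q4, x4→q5, x5→q2, x6→q1, x7→q7.
All 7 left vertices are matched, so no larger matching exists.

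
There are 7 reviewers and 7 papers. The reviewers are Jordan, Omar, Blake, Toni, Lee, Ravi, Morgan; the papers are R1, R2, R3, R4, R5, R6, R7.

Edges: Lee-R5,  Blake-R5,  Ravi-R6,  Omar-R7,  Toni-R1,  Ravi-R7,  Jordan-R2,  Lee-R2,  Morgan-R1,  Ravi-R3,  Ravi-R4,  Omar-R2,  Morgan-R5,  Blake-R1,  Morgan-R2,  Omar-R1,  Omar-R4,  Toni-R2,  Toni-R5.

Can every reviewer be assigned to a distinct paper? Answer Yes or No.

No

The set {Jordan, Blake, Toni, Lee, Morgan} has only 3 neighbours ({R1, R2, R5}), so by Hall's theorem at most 5 of the 7 reviewers can be matched.
Hence no matching covers every reviewer.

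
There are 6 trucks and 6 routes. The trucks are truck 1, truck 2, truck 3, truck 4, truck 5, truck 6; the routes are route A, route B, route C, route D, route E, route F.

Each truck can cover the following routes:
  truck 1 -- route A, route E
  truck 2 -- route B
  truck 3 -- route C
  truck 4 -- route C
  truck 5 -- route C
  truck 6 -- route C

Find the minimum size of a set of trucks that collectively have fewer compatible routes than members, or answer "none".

Take S = {truck 3, truck 4}. Its neighbourhood is {route C}, so |N(S)| = 1 < |S| = 2.
No single vertex violates Hall's condition since each has at least one neighbour, so 2 is the minimum.

2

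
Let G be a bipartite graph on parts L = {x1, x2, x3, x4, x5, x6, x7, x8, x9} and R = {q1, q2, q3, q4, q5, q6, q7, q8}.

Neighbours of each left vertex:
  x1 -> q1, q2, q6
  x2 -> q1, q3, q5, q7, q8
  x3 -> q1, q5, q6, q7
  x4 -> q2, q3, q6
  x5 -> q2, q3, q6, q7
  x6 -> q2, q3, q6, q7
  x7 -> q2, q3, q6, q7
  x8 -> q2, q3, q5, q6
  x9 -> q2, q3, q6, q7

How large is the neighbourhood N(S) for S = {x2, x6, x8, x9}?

7

The union of neighbours of {x2, x6, x8, x9} is {q1, q2, q3, q5, q6, q7, q8}, which has 7 elements.
Since |N(S)| = 7 ≥ |S| = 4, Hall's condition holds for this subset.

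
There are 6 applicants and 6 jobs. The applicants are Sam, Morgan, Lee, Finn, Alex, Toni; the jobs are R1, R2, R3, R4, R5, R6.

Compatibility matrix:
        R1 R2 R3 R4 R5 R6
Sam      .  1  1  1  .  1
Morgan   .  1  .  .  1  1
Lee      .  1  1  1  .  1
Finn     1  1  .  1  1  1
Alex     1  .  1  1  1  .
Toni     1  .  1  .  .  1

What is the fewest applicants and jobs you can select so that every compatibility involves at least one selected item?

{Sam, Morgan, Lee, Finn, Alex, Toni} is a vertex cover of size 6: every edge has an endpoint in this set.
No smaller cover exists because Sam–R4, Morgan–R5, Lee–R3, Finn–R2, Alex–R1, Toni–R6 is a matching of size 6, and a cover must include an endpoint of each of these disjoint edges (König's theorem).

6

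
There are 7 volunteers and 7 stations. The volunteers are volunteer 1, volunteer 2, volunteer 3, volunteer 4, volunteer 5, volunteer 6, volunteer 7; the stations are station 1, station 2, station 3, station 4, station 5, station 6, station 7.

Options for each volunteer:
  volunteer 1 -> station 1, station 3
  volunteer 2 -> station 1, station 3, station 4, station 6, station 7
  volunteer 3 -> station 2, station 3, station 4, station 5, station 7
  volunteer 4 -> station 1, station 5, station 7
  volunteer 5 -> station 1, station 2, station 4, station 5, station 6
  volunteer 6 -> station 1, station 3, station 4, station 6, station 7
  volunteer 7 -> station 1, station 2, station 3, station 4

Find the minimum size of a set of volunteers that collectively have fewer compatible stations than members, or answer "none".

none

A matching saturating every volunteer exists, for instance volunteer 1→station 3, volunteer 2→station 4, volunteer 3→station 7, volunteer 4→station 5, volunteer 5→station 1, volunteer 6→station 6, volunteer 7→station 2.
By Hall's marriage theorem, this means |N(S)| ≥ |S| for every subset S, so no violating subset exists.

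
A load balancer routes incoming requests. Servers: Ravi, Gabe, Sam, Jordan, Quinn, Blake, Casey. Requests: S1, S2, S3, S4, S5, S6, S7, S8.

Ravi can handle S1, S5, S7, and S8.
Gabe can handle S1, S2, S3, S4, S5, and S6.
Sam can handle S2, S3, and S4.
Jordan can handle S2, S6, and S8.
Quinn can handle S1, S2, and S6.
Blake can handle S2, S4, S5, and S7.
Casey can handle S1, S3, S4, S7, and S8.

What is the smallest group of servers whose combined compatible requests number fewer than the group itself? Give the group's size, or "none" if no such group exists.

none

A matching saturating every server exists, for instance Ravi→S8, Gabe→S6, Sam→S3, Jordan→S2, Quinn→S1, Blake→S4, Casey→S7.
By Hall's marriage theorem, this means |N(S)| ≥ |S| for every subset S, so no violating subset exists.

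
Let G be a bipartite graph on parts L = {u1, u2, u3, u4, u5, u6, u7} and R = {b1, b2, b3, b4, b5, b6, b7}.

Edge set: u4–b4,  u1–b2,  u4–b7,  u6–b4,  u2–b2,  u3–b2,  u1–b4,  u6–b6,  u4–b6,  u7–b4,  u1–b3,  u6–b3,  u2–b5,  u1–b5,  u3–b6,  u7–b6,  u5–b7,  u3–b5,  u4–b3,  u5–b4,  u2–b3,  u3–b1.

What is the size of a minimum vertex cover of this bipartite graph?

7

A maximum matching has 7 edges (e.g. u1–b2, u2–b5, u3–b1, u4–b3, u5–b7, u6–b4, u7–b6).
By König's theorem the minimum vertex cover has the same size. One such cover is {u1, u2, u3, u4, u5, u6, u7}.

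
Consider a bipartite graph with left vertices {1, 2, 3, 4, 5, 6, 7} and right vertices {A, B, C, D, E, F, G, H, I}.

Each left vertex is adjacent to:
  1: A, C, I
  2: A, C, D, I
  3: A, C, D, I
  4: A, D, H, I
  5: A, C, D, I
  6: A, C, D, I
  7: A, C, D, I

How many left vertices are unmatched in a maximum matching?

2

For example, pair 1→A, 2→D, 3→C, 4→H, 5→I.
The set {1, 2, 3, 5, 6, 7} has only 4 neighbours ({A, C, D, I}), so by Hall's theorem at most 5 of the 7 left vertices can be matched.
That matches 5 of the 7, leaving 2 unmatched; no matching can do better.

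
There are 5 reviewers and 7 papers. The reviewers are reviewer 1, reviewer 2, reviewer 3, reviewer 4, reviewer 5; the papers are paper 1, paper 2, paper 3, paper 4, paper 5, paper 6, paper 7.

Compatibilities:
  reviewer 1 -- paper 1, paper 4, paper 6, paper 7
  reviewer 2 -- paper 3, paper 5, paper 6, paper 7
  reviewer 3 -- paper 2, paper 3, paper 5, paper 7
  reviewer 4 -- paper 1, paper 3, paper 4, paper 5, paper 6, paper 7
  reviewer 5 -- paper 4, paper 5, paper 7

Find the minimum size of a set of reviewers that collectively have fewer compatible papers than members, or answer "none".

A matching saturating every reviewer exists, for instance reviewer 1→paper 4, reviewer 2→paper 6, reviewer 3→paper 2, reviewer 4→paper 5, reviewer 5→paper 7.
By Hall's marriage theorem, this means |N(S)| ≥ |S| for every subset S, so no violating subset exists.

none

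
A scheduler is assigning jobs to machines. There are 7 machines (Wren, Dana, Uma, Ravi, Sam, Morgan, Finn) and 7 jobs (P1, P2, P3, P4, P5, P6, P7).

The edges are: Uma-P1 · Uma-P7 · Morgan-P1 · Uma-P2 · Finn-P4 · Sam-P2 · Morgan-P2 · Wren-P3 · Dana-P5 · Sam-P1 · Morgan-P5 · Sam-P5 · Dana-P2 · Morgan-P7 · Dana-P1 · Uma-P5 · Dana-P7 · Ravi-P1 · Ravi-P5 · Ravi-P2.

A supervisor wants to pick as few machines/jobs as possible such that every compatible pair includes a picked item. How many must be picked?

6

A maximum matching has 6 edges (e.g. Wren–P3, Dana–P2, Uma–P7, Ravi–P5, Sam–P1, Finn–P4).
By König's theorem the minimum vertex cover has the same size. One such cover is {Wren, Finn, P1, P2, P5, P7}.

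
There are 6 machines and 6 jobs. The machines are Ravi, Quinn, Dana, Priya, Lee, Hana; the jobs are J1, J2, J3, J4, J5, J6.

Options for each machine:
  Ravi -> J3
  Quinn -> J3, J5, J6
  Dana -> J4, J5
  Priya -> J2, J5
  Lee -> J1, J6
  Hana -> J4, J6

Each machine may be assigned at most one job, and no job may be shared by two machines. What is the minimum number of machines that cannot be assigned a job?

0

For example, pair Ravi-J3, Quinn-J5, Dana-J4, Priya-J2, Lee-J1, Hana-J6.
All 6 machines are matched, so no larger matching exists.
That matches 6 of the 6, leaving 0 unmatched; no matching can do better.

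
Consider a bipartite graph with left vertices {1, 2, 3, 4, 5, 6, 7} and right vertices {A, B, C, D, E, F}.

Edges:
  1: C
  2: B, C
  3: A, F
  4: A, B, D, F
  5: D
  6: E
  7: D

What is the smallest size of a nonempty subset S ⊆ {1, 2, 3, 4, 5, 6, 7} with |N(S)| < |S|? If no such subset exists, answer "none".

2

Take S = {5, 7}. Its neighbourhood is {D}, so |N(S)| = 1 < |S| = 2.
No single vertex violates Hall's condition since each has at least one neighbour, so 2 is the minimum.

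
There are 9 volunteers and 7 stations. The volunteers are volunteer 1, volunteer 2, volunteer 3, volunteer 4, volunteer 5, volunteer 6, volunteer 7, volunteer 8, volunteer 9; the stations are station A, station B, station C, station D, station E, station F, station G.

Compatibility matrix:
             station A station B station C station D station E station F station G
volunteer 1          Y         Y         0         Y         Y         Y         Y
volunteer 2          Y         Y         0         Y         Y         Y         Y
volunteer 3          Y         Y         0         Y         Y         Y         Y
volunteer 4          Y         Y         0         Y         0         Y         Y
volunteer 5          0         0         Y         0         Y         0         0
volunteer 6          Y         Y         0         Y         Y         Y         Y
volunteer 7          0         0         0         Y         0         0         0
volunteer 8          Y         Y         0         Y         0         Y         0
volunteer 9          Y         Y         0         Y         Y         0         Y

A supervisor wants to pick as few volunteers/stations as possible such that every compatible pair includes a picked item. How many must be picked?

The 7 edges volunteer 1–station B, volunteer 2–station E, volunteer 3–station A, volunteer 4–station G, volunteer 5–station C, volunteer 6–station F, volunteer 7–station D form a matching, so any vertex cover needs at least 7 vertices (one per matched edge).
Conversely {volunteer 5, station A, station B, station D, station E, station F, station G} meets every edge and has exactly 7 vertices, so 7 is optimal.

7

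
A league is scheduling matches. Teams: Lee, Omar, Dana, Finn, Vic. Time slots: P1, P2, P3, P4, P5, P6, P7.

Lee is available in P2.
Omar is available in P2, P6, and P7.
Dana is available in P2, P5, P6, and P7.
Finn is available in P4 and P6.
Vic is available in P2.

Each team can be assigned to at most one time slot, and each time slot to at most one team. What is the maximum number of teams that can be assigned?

A valid assignment of size 4: Lee→P2, Omar→P7, Dana→P5, Finn→P6.
The set {Lee, Vic} has only 1 neighbour ({P2}), so by Hall's theorem at most 4 of the 5 teams can be matched.

4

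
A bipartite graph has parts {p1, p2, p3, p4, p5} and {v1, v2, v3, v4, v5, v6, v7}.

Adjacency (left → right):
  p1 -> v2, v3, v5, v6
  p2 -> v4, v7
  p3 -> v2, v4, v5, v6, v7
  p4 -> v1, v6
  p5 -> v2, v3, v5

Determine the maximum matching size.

5

One maximum matching: p1→v6, p2→v7, p3→v4, p4→v1, p5→v2.
This saturates every left vertex, so 5 is the maximum.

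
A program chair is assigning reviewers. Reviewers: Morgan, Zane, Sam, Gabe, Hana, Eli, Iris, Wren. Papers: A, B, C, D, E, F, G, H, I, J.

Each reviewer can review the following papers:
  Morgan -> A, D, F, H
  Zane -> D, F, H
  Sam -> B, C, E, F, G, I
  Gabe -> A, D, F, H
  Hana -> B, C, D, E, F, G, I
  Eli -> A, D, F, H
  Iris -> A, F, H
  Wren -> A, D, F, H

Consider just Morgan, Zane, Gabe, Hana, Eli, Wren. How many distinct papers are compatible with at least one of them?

The union of neighbours of {Morgan, Zane, Gabe, Hana, Eli, Wren} is {A, B, C, D, E, F, G, H, I}, which has 9 elements.
Since |N(S)| = 9 ≥ |S| = 6, Hall's condition holds for this subset.

9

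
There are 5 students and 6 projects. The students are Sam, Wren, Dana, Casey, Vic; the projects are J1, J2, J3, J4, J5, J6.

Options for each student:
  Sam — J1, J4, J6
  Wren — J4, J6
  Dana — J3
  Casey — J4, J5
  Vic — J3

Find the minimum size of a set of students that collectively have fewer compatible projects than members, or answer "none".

2

Take S = {Dana, Vic}. Its neighbourhood is {J3}, so |N(S)| = 1 < |S| = 2.
No single vertex violates Hall's condition since each has at least one neighbour, so 2 is the minimum.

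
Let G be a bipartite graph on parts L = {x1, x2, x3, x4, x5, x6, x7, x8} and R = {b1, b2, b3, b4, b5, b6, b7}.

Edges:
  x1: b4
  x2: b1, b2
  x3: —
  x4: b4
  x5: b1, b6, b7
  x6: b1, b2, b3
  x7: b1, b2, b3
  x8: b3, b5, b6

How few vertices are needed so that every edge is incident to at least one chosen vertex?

6

{x2, x5, x6, x7, x8, b4} is a vertex cover of size 6: every edge has an endpoint in this set.
No smaller cover exists because x1–b4, x2–b1, x5–b7, x6–b2, x7–b3, x8–b6 is a matching of size 6, and a cover must include an endpoint of each of these disjoint edges (König's theorem).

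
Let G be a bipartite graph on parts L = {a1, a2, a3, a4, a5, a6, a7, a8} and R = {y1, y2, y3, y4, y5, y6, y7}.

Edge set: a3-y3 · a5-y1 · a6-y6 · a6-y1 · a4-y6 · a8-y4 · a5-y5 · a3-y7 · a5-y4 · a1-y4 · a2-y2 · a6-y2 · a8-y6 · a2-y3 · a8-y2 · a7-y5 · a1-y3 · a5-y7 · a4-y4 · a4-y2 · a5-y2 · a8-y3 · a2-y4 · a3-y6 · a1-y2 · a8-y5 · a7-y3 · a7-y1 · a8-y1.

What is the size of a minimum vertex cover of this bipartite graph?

A maximum matching has 7 edges (e.g. a1–y4, a2–y2, a3–y7, a4–y6, a5–y5, a6–y1, a7–y3).
By König's theorem the minimum vertex cover has the same size. One such cover is {y1, y2, y3, y4, y5, y6, y7}.

7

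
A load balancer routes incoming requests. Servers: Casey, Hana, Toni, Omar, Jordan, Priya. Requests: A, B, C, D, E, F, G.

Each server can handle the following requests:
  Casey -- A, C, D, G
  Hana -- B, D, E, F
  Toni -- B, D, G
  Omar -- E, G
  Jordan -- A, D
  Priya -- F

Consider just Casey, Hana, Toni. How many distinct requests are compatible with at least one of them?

7

The union of neighbours of {Casey, Hana, Toni} is {A, B, C, D, E, F, G}, which has 7 elements.
Since |N(S)| = 7 ≥ |S| = 3, Hall's condition holds for this subset.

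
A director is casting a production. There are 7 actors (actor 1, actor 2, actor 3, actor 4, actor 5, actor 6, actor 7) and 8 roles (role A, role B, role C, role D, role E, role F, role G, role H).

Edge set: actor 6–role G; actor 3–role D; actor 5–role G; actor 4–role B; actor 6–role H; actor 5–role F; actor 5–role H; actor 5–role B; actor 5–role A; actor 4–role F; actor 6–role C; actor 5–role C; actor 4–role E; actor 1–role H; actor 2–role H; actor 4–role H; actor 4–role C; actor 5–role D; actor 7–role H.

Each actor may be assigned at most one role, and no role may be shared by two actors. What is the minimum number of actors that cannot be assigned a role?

For example, pair actor 1-role H, actor 3-role D, actor 4-role F, actor 5-role C, actor 6-role G.
The set {actor 1, actor 2, actor 7} has only 1 neighbour ({role H}), so by Hall's theorem at most 5 of the 7 actors can be matched.
That matches 5 of the 7, leaving 2 unmatched; no matching can do better.

2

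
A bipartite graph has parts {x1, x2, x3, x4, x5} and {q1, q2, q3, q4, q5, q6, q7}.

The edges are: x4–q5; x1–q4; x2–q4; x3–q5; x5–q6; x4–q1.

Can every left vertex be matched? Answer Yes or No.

No

The set {x1, x2} has only 1 neighbour ({q4}), so by Hall's theorem at most 4 of the 5 left vertices can be matched.
Hence no matching covers every left vertex.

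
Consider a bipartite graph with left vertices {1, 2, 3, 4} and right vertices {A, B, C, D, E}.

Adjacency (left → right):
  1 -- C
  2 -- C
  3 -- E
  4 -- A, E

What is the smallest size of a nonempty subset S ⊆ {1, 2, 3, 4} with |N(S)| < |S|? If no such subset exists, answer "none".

Take S = {1, 2}. Its neighbourhood is {C}, so |N(S)| = 1 < |S| = 2.
No single vertex violates Hall's condition since each has at least one neighbour, so 2 is the minimum.

2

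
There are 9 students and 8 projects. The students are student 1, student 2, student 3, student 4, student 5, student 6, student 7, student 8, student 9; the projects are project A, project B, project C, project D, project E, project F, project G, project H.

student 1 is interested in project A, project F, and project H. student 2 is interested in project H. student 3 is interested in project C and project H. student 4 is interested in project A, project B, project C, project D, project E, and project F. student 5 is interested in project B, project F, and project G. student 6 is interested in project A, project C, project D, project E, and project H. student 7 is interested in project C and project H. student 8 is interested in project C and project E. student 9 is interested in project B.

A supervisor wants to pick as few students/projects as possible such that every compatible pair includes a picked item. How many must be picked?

A maximum matching has 8 edges (e.g. student 1–project A, student 2–project H, student 3–project C, student 4–project F, student 5–project G, student 6–project D, student 8–project E, student 9–project B).
By König's theorem the minimum vertex cover has the same size. One such cover is {student 1, student 4, student 5, student 6, student 8, student 9, project C, project H}.

8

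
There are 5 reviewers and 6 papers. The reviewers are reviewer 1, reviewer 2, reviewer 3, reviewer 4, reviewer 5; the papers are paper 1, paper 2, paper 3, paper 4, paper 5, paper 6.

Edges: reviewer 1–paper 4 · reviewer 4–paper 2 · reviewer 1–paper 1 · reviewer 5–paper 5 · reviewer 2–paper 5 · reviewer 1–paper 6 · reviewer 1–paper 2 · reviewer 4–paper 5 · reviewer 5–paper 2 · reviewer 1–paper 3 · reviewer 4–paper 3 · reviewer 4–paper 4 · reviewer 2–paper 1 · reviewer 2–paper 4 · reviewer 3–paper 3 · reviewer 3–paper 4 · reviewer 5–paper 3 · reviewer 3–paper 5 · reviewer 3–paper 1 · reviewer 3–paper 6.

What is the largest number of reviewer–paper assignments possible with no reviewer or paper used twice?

A valid assignment of size 5: reviewer 1-paper 6, reviewer 2-paper 1, reviewer 3-paper 5, reviewer 4-paper 4, reviewer 5-paper 2.
All 5 reviewers are matched, so no larger matching exists.

5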